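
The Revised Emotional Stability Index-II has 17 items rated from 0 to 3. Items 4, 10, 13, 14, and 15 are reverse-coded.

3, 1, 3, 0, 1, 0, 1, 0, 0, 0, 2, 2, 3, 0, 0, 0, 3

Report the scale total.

Reverse-coded items use 3 − raw:
  item 4: 3 − 0 = 3
  item 10: 3 − 0 = 3
  item 13: 3 − 3 = 0
  item 14: 3 − 0 = 3
  item 15: 3 − 0 = 3
Scored responses: 3, 1, 3, 3, 1, 0, 1, 0, 0, 3, 2, 2, 0, 3, 3, 0, 3
Total = 3 + 1 + 3 + 3 + 1 + 0 + 1 + 0 + 0 + 3 + 2 + 2 + 0 + 3 + 3 + 0 + 3 = 28

28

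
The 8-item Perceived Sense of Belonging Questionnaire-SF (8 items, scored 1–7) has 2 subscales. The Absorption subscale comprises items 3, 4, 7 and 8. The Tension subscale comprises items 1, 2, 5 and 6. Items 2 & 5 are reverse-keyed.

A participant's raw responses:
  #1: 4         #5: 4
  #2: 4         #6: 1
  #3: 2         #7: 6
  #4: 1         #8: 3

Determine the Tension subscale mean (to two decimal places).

3.25

Tension items: 1, 2, 5, 6.
Of these, items 2 and 5 are reverse-keyed; reverse-coded value = 8 − response.
  item 1: 4
  item 2: 8 − 4 = 4
  item 5: 8 − 4 = 4
  item 6: 1
Sum = 4 + 4 + 4 + 1 = 13
Mean = 13 / 4 = 3.25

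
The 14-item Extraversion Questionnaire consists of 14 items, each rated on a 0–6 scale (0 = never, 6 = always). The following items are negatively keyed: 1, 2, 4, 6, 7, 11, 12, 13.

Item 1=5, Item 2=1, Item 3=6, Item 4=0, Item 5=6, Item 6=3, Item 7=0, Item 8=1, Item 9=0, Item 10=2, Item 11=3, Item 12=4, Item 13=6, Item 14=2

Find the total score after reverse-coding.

43

Apply reverse scoring (reverse-coded value = 6 − response):
  item 1: 6 − 5 = 1
  item 2: 6 − 1 = 5
  item 4: 6 − 0 = 6
  item 6: 6 − 3 = 3
  item 7: 6 − 0 = 6
  item 11: 6 − 3 = 3
  item 12: 6 − 4 = 2
  item 13: 6 − 6 = 0
After reverse-coding: 1, 5, 6, 6, 6, 3, 6, 1, 0, 2, 3, 2, 0, 2
Total = 1 + 5 + 6 + 6 + 6 + 3 + 6 + 1 + 0 + 2 + 3 + 2 + 0 + 2 = 43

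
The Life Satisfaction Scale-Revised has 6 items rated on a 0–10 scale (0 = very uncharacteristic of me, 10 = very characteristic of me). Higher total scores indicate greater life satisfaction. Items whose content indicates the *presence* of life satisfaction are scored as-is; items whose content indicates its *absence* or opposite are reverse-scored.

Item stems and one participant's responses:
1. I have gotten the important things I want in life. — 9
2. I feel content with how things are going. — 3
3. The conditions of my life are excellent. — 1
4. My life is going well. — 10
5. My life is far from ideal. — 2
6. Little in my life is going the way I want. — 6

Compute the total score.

Items 5, 6 describe the absence/opposite of life satisfaction → reverse-score.
reverse-coded value = 10 − response.
  item 1: 9
  item 2: 3
  item 3: 1
  item 4: 10
  item 5: 10 − 2 = 8
  item 6: 10 − 6 = 4
Total = 9 + 3 + 1 + 10 + 8 + 4 = 35

35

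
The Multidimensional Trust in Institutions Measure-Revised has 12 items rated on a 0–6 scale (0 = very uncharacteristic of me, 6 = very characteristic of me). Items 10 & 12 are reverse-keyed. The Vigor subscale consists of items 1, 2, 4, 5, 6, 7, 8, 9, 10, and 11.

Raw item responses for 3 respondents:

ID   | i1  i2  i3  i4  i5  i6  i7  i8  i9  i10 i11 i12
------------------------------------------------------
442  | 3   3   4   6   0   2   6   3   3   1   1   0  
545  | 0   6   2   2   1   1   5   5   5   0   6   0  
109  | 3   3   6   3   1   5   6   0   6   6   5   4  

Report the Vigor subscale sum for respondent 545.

37

Respondent 545 raw: 0, 6, 2, 2, 1, 1, 5, 5, 5, 0, 6, 0.
Vigor items: 1, 2, 4, 5, 6, 7, 8, 9, 10, 11.
Reverse-coded (on a 0–6 scale, reversed = 6 − raw):
  item 1: 0
  item 2: 6
  item 4: 2
  item 5: 1
  item 6: 1
  item 7: 5
  item 8: 5
  item 9: 5
  item 10: 6 − 0 = 6
  item 11: 6
Sum = 0 + 6 + 2 + 1 + 1 + 5 + 5 + 5 + 6 + 6 = 37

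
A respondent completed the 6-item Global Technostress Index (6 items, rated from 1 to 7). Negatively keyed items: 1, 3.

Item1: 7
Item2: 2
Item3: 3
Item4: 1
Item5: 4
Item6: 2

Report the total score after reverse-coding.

Negatively keyed items use 8 − raw:
  item 1: 8 − 7 = 1
  item 3: 8 − 3 = 5
Scored responses: 1, 2, 5, 1, 4, 2
Total = 1 + 2 + 5 + 1 + 4 + 2 = 15

15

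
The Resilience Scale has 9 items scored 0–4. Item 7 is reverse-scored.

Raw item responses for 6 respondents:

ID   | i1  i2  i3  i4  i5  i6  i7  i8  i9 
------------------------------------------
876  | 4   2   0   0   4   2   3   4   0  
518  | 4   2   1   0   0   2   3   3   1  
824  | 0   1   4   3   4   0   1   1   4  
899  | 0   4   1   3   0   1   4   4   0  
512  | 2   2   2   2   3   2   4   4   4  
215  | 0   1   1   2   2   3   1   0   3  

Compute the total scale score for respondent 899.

13

Respondent 899 raw: 0, 4, 1, 3, 0, 1, 4, 4, 0.
Reverse-coded (reversed = (0+4) − raw = 4 − raw):
  item 1: 0
  item 2: 4
  item 3: 1
  item 4: 3
  item 5: 0
  item 6: 1
  item 7: 4 − 4 = 0
  item 8: 4
  item 9: 0
Sum = 0 + 4 + 1 + 3 + 0 + 1 + 0 + 4 + 0 = 13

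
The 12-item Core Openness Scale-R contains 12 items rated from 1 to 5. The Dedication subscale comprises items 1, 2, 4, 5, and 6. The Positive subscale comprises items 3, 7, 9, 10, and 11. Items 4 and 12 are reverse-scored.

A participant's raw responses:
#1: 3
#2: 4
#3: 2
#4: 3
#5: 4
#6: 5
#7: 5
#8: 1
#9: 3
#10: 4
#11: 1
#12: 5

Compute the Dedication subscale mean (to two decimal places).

Dedication items: 1, 2, 4, 5, 6.
Of these, item 4 is reverse-scored; reversed = (1+5) − raw = 6 − raw.
  item 1: 3
  item 2: 4
  item 4: 6 − 3 = 3
  item 5: 4
  item 6: 5
Sum = 3 + 4 + 3 + 4 + 5 = 19
Mean = 19 / 5 = 3.80

3.80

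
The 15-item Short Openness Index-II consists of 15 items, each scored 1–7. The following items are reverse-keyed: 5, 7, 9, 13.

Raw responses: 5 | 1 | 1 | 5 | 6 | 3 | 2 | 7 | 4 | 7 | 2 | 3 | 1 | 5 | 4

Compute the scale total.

62

Reversing items 5, 7, 9, and 13 with 8 − raw:
Total = 5 + 1 + 1 + 5 + (8−6) + 3 + (8−2) + 7 + (8−4) + 7 + 2 + 3 + (8−1) + 5 + 4
      = 5 + 1 + 1 + 5 + 2 + 3 + 6 + 7 + 4 + 7 + 2 + 3 + 7 + 5 + 4 = 62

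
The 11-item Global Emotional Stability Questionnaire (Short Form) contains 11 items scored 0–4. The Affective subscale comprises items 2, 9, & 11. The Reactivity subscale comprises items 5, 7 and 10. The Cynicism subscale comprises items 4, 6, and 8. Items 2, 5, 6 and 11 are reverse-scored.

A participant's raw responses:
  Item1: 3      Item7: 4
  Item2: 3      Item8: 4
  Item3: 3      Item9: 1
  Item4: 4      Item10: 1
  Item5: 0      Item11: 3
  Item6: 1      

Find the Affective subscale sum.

3

Affective items: 2, 9, 11.
Of these, items 2 and 11 are reverse-scored; reversed = (0+4) − raw = 4 − raw.
  item 2: 4 − 3 = 1
  item 9: 1
  item 11: 4 − 3 = 1
Sum = 1 + 1 + 1 = 3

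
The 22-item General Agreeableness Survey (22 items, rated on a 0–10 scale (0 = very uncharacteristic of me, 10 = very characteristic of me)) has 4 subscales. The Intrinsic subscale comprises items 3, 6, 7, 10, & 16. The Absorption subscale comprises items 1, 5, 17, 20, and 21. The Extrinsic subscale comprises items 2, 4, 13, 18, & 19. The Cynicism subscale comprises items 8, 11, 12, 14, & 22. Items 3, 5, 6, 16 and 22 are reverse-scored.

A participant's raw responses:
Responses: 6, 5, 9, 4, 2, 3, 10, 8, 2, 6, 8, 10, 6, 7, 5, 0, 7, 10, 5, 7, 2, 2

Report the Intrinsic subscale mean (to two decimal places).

6.80

Intrinsic items: 3, 6, 7, 10, 16.
Of these, items 3, 6, and 16 are reverse-scored; reverse-coded value = 10 − response.
  item 3: 10 − 9 = 1
  item 6: 10 − 3 = 7
  item 7: 10
  item 10: 6
  item 16: 10 − 0 = 10
Sum = 1 + 7 + 10 + 6 + 10 = 34
Mean = 34 / 5 = 6.80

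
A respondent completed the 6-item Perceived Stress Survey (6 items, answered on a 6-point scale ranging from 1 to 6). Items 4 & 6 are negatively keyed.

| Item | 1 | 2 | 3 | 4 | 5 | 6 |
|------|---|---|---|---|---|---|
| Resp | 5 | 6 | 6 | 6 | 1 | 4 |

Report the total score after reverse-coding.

Negatively keyed items use 7 − raw:
  item 4: 7 − 6 = 1
  item 6: 7 − 4 = 3
Scored items: 5, 6, 6, 1, 1, 3
Total = 5 + 6 + 6 + 1 + 1 + 3 = 22

22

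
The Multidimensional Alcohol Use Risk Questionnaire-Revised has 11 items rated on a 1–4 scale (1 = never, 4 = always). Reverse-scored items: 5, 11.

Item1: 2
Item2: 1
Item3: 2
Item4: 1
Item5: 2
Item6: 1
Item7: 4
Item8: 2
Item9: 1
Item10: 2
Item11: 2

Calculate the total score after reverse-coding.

Raw sum = 20. Reverse-scored items: 5, 11; their raw sum = 4.
Each reversal replaces raw with 5 − raw, changing the total by 5 − 2·raw per item.
Total = 20 + 2·5 − 2·4 = 20 + 10 − 8 = 22

22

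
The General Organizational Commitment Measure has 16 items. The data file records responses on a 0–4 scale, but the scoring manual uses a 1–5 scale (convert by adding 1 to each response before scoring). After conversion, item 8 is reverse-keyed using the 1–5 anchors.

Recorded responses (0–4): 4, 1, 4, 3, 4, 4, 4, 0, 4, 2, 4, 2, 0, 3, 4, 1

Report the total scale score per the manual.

64

Convert to 1–5: 5, 2, 5, 4, 5, 5, 5, 1, 5, 3, 5, 3, 1, 4, 5, 2
Reverse-coded (reverse-coded value = 6 − response):
  item 8: 6 − 1 = 5
Scored: 5, 2, 5, 4, 5, 5, 5, 5, 5, 3, 5, 3, 1, 4, 5, 2
Total = 64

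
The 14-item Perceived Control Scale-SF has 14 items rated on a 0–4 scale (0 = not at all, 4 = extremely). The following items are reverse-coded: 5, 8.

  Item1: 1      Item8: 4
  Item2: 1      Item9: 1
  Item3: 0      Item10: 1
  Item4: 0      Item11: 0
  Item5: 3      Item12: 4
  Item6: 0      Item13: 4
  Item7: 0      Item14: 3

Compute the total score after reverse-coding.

16

Reversing items 5 & 8 with 4 − raw:
Total = 1 + 1 + 0 + 0 + (4−3) + 0 + 0 + (4−4) + 1 + 1 + 0 + 4 + 4 + 3
      = 1 + 1 + 0 + 0 + 1 + 0 + 0 + 0 + 1 + 1 + 0 + 4 + 4 + 3 = 16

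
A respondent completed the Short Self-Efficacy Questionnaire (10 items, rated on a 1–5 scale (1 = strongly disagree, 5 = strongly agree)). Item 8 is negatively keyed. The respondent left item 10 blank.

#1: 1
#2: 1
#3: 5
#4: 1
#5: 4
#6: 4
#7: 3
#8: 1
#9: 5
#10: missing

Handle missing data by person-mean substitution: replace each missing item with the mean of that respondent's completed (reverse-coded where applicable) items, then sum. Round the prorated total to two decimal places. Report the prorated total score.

32.22

Reverse-coded (on a 1–5 scale, reversed = 6 − raw):
  item 8: 6 − 1 = 5
Completed scored items (9 of 10): 1, 1, 5, 1, 4, 4, 3, 5, 5; sum = 29.
Person mean = 29 / 9 ≈ 3.2222
Prorated total = (29 / 9) × 10 = 32.22 (to 2 dp)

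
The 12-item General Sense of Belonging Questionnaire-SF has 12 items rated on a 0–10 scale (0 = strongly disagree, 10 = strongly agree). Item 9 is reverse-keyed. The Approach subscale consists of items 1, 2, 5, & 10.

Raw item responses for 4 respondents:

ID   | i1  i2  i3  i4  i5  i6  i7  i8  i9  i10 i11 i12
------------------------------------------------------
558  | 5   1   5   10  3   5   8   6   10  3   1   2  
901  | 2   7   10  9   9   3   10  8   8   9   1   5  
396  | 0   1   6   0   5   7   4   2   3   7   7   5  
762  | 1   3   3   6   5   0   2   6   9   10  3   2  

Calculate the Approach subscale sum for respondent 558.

Respondent 558 raw: 5, 1, 5, 10, 3, 5, 8, 6, 10, 3, 1, 2.
Approach items: 1, 2, 5, 10.
Reverse-coded (reverse-coded value = 10 − response):
  item 1: 5
  item 2: 1
  item 5: 3
  item 10: 3
Sum = 5 + 1 + 3 + 3 = 12

12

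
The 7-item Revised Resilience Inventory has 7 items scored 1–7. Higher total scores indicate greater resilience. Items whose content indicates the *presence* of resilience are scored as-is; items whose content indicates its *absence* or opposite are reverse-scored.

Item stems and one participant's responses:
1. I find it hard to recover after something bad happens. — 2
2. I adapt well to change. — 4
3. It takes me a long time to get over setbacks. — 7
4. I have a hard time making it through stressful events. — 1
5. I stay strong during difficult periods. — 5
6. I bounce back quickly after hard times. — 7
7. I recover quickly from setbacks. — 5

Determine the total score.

35

Items 1, 3, 4 describe the absence/opposite of resilience → reverse-score.
reversed = (1+7) − raw = 8 − raw.
  item 1: 8 − 2 = 6
  item 2: 4
  item 3: 8 − 7 = 1
  item 4: 8 − 1 = 7
  item 5: 5
  item 6: 7
  item 7: 5
Total = 6 + 4 + 1 + 7 + 5 + 7 + 5 = 35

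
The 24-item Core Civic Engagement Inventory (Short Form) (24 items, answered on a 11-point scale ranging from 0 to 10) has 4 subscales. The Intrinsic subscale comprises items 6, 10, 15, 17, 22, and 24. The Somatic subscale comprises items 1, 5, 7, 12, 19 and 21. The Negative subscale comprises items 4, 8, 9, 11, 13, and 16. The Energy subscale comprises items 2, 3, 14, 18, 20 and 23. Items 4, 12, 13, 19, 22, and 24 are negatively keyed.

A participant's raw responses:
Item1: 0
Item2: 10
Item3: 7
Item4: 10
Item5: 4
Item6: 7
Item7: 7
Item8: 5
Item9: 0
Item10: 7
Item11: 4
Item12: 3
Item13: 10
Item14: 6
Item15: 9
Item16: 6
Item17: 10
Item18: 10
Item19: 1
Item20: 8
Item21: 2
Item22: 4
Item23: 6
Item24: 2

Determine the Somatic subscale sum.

29

Somatic items: 1, 5, 7, 12, 19, 21.
Of these, items 12 & 19 are negatively keyed; reverse-coded value = 10 − response.
  item 1: 0
  item 5: 4
  item 7: 7
  item 12: 10 − 3 = 7
  item 19: 10 − 1 = 9
  item 21: 2
Sum = 0 + 4 + 7 + 7 + 9 + 2 = 29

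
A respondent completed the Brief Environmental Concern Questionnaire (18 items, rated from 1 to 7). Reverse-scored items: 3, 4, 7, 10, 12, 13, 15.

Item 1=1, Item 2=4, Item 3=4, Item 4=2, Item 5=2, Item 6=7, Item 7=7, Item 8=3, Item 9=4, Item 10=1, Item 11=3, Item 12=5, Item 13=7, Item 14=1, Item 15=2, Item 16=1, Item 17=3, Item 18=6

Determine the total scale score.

Apply reverse scoring (reverse-coded value = 8 − response):
  item 3: 8 − 4 = 4
  item 4: 8 − 2 = 6
  item 7: 8 − 7 = 1
  item 10: 8 − 1 = 7
  item 12: 8 − 5 = 3
  item 13: 8 − 7 = 1
  item 15: 8 − 2 = 6
Scored items: 1, 4, 4, 6, 2, 7, 1, 3, 4, 7, 3, 3, 1, 1, 6, 1, 3, 6
Total = 1 + 4 + 4 + 6 + 2 + 7 + 1 + 3 + 4 + 7 + 3 + 3 + 1 + 1 + 6 + 1 + 3 + 6 = 63

63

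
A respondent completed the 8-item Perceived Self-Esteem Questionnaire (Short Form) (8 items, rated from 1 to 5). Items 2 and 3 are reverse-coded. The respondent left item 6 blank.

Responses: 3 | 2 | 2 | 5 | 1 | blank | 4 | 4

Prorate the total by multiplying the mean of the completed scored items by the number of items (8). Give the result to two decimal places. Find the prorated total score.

Reverse-coded (on a 1–5 scale, reversed = 6 − raw):
  item 2: 6 − 2 = 4
  item 3: 6 − 2 = 4
Completed scored items (7 of 8): 3, 4, 4, 5, 1, 4, 4; sum = 25.
Person mean = 25 / 7 ≈ 3.5714
Prorated total = (25 / 7) × 8 = 28.57 (to 2 dp)

28.57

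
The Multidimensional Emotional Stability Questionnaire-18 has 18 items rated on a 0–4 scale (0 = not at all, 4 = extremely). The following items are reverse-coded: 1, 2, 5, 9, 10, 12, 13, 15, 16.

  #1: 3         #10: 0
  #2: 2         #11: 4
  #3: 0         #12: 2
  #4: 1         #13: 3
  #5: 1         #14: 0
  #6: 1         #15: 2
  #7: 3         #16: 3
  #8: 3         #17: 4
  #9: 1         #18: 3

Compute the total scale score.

38

Apply reverse scoring (reverse-coded value = 4 − response):
  item 1: 4 − 3 = 1
  item 2: 4 − 2 = 2
  item 5: 4 − 1 = 3
  item 9: 4 − 1 = 3
  item 10: 4 − 0 = 4
  item 12: 4 − 2 = 2
  item 13: 4 − 3 = 1
  item 15: 4 − 2 = 2
  item 16: 4 − 3 = 1
After reverse-coding: 1, 2, 0, 1, 3, 1, 3, 3, 3, 4, 4, 2, 1, 0, 2, 1, 4, 3
Total = 1 + 2 + 0 + 1 + 3 + 1 + 3 + 3 + 3 + 4 + 4 + 2 + 1 + 0 + 2 + 1 + 4 + 3 = 38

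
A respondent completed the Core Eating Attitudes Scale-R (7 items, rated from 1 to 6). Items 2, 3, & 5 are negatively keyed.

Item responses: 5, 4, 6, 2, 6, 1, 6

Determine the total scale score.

19

Reversing items 2, 3, & 5 with 7 − raw:
Total = 5 + (7−4) + (7−6) + 2 + (7−6) + 1 + 6
      = 5 + 3 + 1 + 2 + 1 + 1 + 6 = 19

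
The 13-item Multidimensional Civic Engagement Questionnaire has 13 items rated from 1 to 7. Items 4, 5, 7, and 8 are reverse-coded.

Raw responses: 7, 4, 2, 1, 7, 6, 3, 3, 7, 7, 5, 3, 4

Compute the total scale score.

Reverse-coded items (on a 1–7 scale, reversed = 8 − raw):
  item 4: 8 − 1 = 7
  item 5: 8 − 7 = 1
  item 7: 8 − 3 = 5
  item 8: 8 − 3 = 5
Scored responses: 7, 4, 2, 7, 1, 6, 5, 5, 7, 7, 5, 3, 4
Total = 7 + 4 + 2 + 7 + 1 + 6 + 5 + 5 + 7 + 7 + 5 + 3 + 4 = 63

63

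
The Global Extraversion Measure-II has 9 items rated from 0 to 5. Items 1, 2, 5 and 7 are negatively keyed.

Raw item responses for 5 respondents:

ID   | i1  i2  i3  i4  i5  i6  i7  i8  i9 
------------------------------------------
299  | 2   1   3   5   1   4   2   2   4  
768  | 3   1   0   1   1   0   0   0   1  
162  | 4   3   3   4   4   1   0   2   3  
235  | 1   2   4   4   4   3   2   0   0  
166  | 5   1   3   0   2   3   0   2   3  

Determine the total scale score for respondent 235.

22

Respondent 235 raw: 1, 2, 4, 4, 4, 3, 2, 0, 0.
Reverse-coded (reverse-coded value = 5 − response):
  item 1: 5 − 1 = 4
  item 2: 5 − 2 = 3
  item 3: 4
  item 4: 4
  item 5: 5 − 4 = 1
  item 6: 3
  item 7: 5 − 2 = 3
  item 8: 0
  item 9: 0
Sum = 4 + 3 + 4 + 4 + 1 + 3 + 3 + 0 + 0 = 22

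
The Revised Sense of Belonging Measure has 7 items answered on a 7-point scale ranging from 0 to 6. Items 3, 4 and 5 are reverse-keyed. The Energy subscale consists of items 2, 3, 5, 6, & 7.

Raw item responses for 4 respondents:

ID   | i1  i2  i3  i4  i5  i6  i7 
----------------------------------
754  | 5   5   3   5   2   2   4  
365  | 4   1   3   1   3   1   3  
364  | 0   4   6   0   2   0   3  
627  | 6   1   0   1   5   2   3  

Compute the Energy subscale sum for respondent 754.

Respondent 754 raw: 5, 5, 3, 5, 2, 2, 4.
Energy items: 2, 3, 5, 6, 7.
Reverse-coded (reversed = (0+6) − raw = 6 − raw):
  item 2: 5
  item 3: 6 − 3 = 3
  item 5: 6 − 2 = 4
  item 6: 2
  item 7: 4
Sum = 5 + 3 + 4 + 2 + 4 = 18

18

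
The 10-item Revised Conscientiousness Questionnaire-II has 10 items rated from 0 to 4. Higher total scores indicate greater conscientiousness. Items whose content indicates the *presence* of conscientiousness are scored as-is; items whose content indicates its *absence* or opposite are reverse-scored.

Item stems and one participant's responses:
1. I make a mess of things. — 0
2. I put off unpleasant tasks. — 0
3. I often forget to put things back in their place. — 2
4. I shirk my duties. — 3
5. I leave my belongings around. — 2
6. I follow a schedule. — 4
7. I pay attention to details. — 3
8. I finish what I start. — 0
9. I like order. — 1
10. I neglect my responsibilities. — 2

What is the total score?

23

Items 1, 2, 3, 4, 5, 10 describe the absence/opposite of conscientiousness → reverse-score.
reverse-coded value = 4 − response.
  item 1: 4 − 0 = 4
  item 2: 4 − 0 = 4
  item 3: 4 − 2 = 2
  item 4: 4 − 3 = 1
  item 5: 4 − 2 = 2
  item 6: 4
  item 7: 3
  item 8: 0
  item 9: 1
  item 10: 4 − 2 = 2
Total = 4 + 4 + 2 + 1 + 2 + 4 + 3 + 0 + 1 + 2 = 23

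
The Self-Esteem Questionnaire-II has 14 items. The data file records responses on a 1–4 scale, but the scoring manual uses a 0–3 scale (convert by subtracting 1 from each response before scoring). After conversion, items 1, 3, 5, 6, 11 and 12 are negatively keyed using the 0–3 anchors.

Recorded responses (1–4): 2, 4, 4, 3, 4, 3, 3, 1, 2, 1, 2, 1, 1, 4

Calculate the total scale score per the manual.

Convert to 0–3: 1, 3, 3, 2, 3, 2, 2, 0, 1, 0, 1, 0, 0, 3
Reverse-coded (reverse-coded value = 3 − response):
  item 1: 3 − 1 = 2
  item 3: 3 − 3 = 0
  item 5: 3 − 3 = 0
  item 6: 3 − 2 = 1
  item 11: 3 − 1 = 2
  item 12: 3 − 0 = 3
Scored: 2, 3, 0, 2, 0, 1, 2, 0, 1, 0, 2, 3, 0, 3
Total = 19

19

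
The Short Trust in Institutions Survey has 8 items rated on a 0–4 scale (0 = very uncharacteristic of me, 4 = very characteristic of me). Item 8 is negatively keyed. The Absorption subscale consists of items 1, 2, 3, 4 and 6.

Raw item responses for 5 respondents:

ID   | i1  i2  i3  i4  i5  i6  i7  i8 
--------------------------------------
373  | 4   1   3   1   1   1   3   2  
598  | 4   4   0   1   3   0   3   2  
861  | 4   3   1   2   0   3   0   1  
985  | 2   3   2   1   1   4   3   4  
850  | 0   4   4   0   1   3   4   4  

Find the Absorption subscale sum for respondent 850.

Respondent 850 raw: 0, 4, 4, 0, 1, 3, 4, 4.
Absorption items: 1, 2, 3, 4, 6.
Reverse-coded (reverse-coded value = 4 − response):
  item 1: 0
  item 2: 4
  item 3: 4
  item 4: 0
  item 6: 3
Sum = 0 + 4 + 4 + 0 + 3 = 11

11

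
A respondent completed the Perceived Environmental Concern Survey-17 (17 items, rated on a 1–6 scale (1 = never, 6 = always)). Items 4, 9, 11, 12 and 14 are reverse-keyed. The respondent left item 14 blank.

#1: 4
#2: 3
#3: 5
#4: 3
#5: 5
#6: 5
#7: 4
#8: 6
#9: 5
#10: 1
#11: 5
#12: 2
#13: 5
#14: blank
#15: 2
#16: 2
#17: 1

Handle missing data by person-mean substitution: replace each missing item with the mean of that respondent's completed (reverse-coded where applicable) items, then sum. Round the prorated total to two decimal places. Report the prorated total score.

Reverse-coded (reverse-coded value = 7 − response):
  item 4: 7 − 3 = 4
  item 9: 7 − 5 = 2
  item 11: 7 − 5 = 2
  item 12: 7 − 2 = 5
Completed scored items (16 of 17): 4, 3, 5, 4, 5, 5, 4, 6, 2, 1, 2, 5, 5, 2, 2, 1; sum = 56.
Person mean = 56 / 16 ≈ 3.5000
Prorated total = (56 / 16) × 17 = 59.50 (to 2 dp)

59.50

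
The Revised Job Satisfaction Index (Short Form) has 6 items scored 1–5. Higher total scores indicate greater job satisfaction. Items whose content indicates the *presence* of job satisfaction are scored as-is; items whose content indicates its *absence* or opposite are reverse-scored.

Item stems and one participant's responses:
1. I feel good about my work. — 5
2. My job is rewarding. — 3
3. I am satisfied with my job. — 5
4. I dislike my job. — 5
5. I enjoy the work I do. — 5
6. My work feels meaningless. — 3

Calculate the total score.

22

Items 4, 6 describe the absence/opposite of job satisfaction → reverse-score.
reverse-coded value = 6 − response.
  item 1: 5
  item 2: 3
  item 3: 5
  item 4: 6 − 5 = 1
  item 5: 5
  item 6: 6 − 3 = 3
Total = 5 + 3 + 5 + 1 + 5 + 3 = 22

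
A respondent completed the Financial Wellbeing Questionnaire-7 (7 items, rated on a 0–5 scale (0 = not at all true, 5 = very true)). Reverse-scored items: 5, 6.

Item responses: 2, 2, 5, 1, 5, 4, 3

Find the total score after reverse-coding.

Reverse-scored items use 5 − raw:
  item 5: 5 − 5 = 0
  item 6: 5 − 4 = 1
Scored items: 2, 2, 5, 1, 0, 1, 3
Total = 2 + 2 + 5 + 1 + 0 + 1 + 3 = 14

14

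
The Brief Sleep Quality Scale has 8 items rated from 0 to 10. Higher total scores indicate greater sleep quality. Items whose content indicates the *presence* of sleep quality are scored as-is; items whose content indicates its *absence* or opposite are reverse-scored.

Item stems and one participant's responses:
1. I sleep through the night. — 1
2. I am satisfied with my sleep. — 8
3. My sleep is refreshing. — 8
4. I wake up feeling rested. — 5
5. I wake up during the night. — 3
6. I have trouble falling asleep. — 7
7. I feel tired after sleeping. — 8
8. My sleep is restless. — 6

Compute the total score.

38

Items 5, 6, 7, 8 describe the absence/opposite of sleep quality → reverse-score.
reversed = (0+10) − raw = 10 − raw.
  item 1: 1
  item 2: 8
  item 3: 8
  item 4: 5
  item 5: 10 − 3 = 7
  item 6: 10 − 7 = 3
  item 7: 10 − 8 = 2
  item 8: 10 − 6 = 4
Total = 1 + 8 + 8 + 5 + 7 + 3 + 2 + 4 = 38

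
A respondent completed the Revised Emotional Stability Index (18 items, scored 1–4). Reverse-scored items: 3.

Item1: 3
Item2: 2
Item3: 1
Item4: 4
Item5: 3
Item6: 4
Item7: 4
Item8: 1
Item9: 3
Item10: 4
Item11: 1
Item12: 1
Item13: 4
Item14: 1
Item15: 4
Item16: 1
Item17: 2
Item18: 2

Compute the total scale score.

48

Apply reverse scoring (reversed = (1+4) − raw = 5 − raw):
  item 3: 5 − 1 = 4
Scored responses: 3, 2, 4, 4, 3, 4, 4, 1, 3, 4, 1, 1, 4, 1, 4, 1, 2, 2
Total = 3 + 2 + 4 + 4 + 3 + 4 + 4 + 1 + 3 + 4 + 1 + 1 + 4 + 1 + 4 + 1 + 2 + 2 = 48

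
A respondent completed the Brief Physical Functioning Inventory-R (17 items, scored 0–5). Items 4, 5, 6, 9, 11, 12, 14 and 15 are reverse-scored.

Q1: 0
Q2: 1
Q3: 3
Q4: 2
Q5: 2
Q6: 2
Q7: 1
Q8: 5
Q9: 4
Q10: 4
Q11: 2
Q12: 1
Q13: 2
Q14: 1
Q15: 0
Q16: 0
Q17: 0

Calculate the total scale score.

Reverse-scored items use 5 − raw:
  item 4: 5 − 2 = 3
  item 5: 5 − 2 = 3
  item 6: 5 − 2 = 3
  item 9: 5 − 4 = 1
  item 11: 5 − 2 = 3
  item 12: 5 − 1 = 4
  item 14: 5 − 1 = 4
  item 15: 5 − 0 = 5
Scored items: 0, 1, 3, 3, 3, 3, 1, 5, 1, 4, 3, 4, 2, 4, 5, 0, 0
Total = 0 + 1 + 3 + 3 + 3 + 3 + 1 + 5 + 1 + 4 + 3 + 4 + 2 + 4 + 5 + 0 + 0 = 42

42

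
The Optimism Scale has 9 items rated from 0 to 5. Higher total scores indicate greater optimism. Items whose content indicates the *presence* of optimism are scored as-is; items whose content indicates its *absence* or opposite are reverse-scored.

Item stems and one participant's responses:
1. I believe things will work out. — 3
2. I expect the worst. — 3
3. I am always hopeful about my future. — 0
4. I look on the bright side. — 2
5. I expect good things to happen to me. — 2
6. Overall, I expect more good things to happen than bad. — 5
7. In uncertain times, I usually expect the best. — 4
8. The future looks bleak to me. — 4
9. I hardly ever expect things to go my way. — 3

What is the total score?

21

Items 2, 8, 9 describe the absence/opposite of optimism → reverse-score.
reversed = (0+5) − raw = 5 − raw.
  item 1: 3
  item 2: 5 − 3 = 2
  item 3: 0
  item 4: 2
  item 5: 2
  item 6: 5
  item 7: 4
  item 8: 5 − 4 = 1
  item 9: 5 − 3 = 2
Total = 3 + 2 + 0 + 2 + 2 + 5 + 4 + 1 + 2 = 21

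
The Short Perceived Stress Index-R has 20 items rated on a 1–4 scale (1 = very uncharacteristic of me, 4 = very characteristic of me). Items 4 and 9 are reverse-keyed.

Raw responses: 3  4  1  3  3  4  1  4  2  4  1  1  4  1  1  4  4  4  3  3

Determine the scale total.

55

Reversing items 4 & 9 with 5 − raw:
Total = 3 + 4 + 1 + (5−3) + 3 + 4 + 1 + 4 + (5−2) + 4 + 1 + 1 + 4 + 1 + 1 + 4 + 4 + 4 + 3 + 3
      = 3 + 4 + 1 + 2 + 3 + 4 + 1 + 4 + 3 + 4 + 1 + 1 + 4 + 1 + 1 + 4 + 4 + 4 + 3 + 3 = 55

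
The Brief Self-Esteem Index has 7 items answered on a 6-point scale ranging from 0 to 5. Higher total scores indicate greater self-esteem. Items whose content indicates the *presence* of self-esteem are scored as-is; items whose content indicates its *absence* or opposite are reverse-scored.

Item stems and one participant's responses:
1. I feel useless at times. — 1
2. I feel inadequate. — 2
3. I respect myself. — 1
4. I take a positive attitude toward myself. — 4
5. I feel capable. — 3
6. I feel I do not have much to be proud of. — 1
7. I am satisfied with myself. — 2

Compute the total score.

Items 1, 2, 6 describe the absence/opposite of self-esteem → reverse-score.
reversed = (0+5) − raw = 5 − raw.
  item 1: 5 − 1 = 4
  item 2: 5 − 2 = 3
  item 3: 1
  item 4: 4
  item 5: 3
  item 6: 5 − 1 = 4
  item 7: 2
Total = 4 + 3 + 1 + 4 + 3 + 4 + 2 = 21

21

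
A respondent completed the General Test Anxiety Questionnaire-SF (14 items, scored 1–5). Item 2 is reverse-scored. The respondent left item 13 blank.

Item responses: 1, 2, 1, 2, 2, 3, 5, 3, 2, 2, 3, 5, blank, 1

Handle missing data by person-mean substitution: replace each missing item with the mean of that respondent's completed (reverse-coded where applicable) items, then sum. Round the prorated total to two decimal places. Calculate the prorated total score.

36.62

Reverse-coded (reverse-coded value = 6 − response):
  item 2: 6 − 2 = 4
Completed scored items (13 of 14): 1, 4, 1, 2, 2, 3, 5, 3, 2, 2, 3, 5, 1; sum = 34.
Person mean = 34 / 13 ≈ 2.6154
Prorated total = (34 / 13) × 14 = 36.62 (to 2 dp)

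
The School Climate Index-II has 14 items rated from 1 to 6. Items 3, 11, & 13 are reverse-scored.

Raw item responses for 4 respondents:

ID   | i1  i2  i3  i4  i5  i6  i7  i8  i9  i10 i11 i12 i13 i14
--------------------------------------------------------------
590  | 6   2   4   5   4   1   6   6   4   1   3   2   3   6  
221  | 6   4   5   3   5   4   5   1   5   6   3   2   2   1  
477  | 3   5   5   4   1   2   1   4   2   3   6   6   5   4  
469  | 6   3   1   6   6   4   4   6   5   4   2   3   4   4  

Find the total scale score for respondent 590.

54

Respondent 590 raw: 6, 2, 4, 5, 4, 1, 6, 6, 4, 1, 3, 2, 3, 6.
Reverse-coded (reverse-coded value = 7 − response):
  item 1: 6
  item 2: 2
  item 3: 7 − 4 = 3
  item 4: 5
  item 5: 4
  item 6: 1
  item 7: 6
  item 8: 6
  item 9: 4
  item 10: 1
  item 11: 7 − 3 = 4
  item 12: 2
  item 13: 7 − 3 = 4
  item 14: 6
Sum = 6 + 2 + 3 + 5 + 4 + 1 + 6 + 6 + 4 + 1 + 4 + 2 + 4 + 6 = 54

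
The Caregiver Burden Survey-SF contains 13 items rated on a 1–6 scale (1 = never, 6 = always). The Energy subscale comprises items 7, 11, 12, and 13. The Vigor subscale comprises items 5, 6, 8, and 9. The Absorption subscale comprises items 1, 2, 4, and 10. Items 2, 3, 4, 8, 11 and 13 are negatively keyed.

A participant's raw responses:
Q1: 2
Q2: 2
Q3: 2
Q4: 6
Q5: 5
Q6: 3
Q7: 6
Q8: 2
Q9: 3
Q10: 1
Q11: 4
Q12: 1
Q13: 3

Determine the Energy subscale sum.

14

Energy items: 7, 11, 12, 13.
Of these, items 11 and 13 are negatively keyed; reverse-coded value = 7 − response.
  item 7: 6
  item 11: 7 − 4 = 3
  item 12: 1
  item 13: 7 − 3 = 4
Sum = 6 + 3 + 1 + 4 = 14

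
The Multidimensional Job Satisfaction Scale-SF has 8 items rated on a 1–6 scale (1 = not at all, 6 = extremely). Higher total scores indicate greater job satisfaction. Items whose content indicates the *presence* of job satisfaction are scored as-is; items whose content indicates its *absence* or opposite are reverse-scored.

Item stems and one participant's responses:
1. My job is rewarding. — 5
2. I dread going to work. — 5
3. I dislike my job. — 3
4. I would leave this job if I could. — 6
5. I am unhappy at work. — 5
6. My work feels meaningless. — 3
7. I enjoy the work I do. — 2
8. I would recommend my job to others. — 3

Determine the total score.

Items 2, 3, 4, 5, 6 describe the absence/opposite of job satisfaction → reverse-score.
on a 1–6 scale, reversed = 7 − raw.
  item 1: 5
  item 2: 7 − 5 = 2
  item 3: 7 − 3 = 4
  item 4: 7 − 6 = 1
  item 5: 7 − 5 = 2
  item 6: 7 − 3 = 4
  item 7: 2
  item 8: 3
Total = 5 + 2 + 4 + 1 + 2 + 4 + 2 + 3 = 23

23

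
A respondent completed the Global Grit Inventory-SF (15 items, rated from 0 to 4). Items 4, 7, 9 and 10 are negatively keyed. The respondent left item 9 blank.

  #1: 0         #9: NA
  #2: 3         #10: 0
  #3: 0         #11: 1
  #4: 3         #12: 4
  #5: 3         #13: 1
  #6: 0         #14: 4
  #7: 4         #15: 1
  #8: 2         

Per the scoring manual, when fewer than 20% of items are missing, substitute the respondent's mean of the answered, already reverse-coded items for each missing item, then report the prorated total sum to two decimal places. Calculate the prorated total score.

Reverse-coded (reversed = (0+4) − raw = 4 − raw):
  item 4: 4 − 3 = 1
  item 7: 4 − 4 = 0
  item 10: 4 − 0 = 4
Completed scored items (14 of 15): 0, 3, 0, 1, 3, 0, 0, 2, 4, 1, 4, 1, 4, 1; sum = 24.
Person mean = 24 / 14 ≈ 1.7143
Prorated total = (24 / 14) × 15 = 25.71 (to 2 dp)

25.71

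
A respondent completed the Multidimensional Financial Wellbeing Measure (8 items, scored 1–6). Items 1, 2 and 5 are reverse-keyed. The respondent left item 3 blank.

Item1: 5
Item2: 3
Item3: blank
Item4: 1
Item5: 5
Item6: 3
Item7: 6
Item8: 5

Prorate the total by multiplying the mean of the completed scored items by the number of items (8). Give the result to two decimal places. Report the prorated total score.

26.29

Reverse-coded (reversed = (1+6) − raw = 7 − raw):
  item 1: 7 − 5 = 2
  item 2: 7 − 3 = 4
  item 5: 7 − 5 = 2
Completed scored items (7 of 8): 2, 4, 1, 2, 3, 6, 5; sum = 23.
Person mean = 23 / 7 ≈ 3.2857
Prorated total = (23 / 7) × 8 = 26.29 (to 2 dp)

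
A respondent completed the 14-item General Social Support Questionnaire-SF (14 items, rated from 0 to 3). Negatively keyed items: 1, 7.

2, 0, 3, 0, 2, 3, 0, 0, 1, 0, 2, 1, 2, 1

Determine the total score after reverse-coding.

Reverse-coded items (reversed = (0+3) − raw = 3 − raw):
  item 1: 3 − 2 = 1
  item 7: 3 − 0 = 3
Scored items: 1, 0, 3, 0, 2, 3, 3, 0, 1, 0, 2, 1, 2, 1
Total = 1 + 0 + 3 + 0 + 2 + 3 + 3 + 0 + 1 + 0 + 2 + 1 + 2 + 1 = 19

19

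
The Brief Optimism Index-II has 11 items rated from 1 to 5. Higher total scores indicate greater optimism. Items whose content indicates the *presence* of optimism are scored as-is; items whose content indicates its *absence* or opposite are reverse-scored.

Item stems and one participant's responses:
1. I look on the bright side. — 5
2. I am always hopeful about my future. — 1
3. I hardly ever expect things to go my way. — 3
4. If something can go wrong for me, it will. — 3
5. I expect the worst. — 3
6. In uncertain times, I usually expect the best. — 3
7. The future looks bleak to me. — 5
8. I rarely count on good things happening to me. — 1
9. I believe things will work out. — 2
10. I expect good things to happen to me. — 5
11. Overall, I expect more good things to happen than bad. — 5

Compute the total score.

Items 3, 4, 5, 7, 8 describe the absence/opposite of optimism → reverse-score.
on a 1–5 scale, reversed = 6 − raw.
  item 1: 5
  item 2: 1
  item 3: 6 − 3 = 3
  item 4: 6 − 3 = 3
  item 5: 6 − 3 = 3
  item 6: 3
  item 7: 6 − 5 = 1
  item 8: 6 − 1 = 5
  item 9: 2
  item 10: 5
  item 11: 5
Total = 5 + 1 + 3 + 3 + 3 + 3 + 1 + 5 + 2 + 5 + 5 = 36

36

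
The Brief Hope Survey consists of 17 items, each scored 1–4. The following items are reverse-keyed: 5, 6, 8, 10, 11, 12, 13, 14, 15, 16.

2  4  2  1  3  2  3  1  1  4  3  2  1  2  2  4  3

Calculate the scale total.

Raw sum = 40. Reverse-keyed items: 5, 6, 8, 10, 11, 12, 13, 14, 15, 16; their raw sum = 24.
Each reversal replaces raw with 5 − raw, changing the total by 5 − 2·raw per item.
Total = 40 + 10·5 − 2·24 = 40 + 50 − 48 = 42

42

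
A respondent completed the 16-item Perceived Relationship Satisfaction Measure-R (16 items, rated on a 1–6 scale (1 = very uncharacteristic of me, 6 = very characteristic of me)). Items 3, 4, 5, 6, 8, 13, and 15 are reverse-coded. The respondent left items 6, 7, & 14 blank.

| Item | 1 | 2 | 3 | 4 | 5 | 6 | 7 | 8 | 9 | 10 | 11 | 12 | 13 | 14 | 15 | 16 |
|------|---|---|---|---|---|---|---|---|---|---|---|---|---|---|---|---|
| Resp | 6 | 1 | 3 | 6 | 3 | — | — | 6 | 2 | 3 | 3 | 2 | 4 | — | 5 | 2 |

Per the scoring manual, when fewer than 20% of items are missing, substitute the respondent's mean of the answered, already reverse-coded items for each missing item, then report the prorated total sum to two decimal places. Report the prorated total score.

41.85

Reverse-coded (on a 1–6 scale, reversed = 7 − raw):
  item 3: 7 − 3 = 4
  item 4: 7 − 6 = 1
  item 5: 7 − 3 = 4
  item 8: 7 − 6 = 1
  item 13: 7 − 4 = 3
  item 15: 7 − 5 = 2
Completed scored items (13 of 16): 6, 1, 4, 1, 4, 1, 2, 3, 3, 2, 3, 2, 2; sum = 34.
Person mean = 34 / 13 ≈ 2.6154
Prorated total = (34 / 13) × 16 = 41.85 (to 2 dp)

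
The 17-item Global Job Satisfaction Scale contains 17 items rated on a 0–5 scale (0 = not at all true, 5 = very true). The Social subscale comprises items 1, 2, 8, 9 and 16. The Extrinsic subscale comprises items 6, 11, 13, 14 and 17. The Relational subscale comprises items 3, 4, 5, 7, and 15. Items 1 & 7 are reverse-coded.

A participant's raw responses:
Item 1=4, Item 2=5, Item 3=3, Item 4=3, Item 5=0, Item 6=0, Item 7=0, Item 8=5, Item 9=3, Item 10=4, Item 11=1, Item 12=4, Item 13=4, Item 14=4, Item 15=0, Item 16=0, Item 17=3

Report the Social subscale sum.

Social items: 1, 2, 8, 9, 16.
Of these, item 1 is reverse-coded; on a 0–5 scale, reversed = 5 − raw.
  item 1: 5 − 4 = 1
  item 2: 5
  item 8: 5
  item 9: 3
  item 16: 0
Sum = 1 + 5 + 5 + 3 + 0 = 14

14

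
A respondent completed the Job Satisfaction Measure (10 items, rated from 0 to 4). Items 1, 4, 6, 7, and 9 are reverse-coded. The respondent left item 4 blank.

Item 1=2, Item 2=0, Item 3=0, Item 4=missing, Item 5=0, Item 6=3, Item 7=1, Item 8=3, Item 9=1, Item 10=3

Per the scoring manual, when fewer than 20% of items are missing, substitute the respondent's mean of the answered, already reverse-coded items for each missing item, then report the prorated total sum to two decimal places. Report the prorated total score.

Reverse-coded (reverse-coded value = 4 − response):
  item 1: 4 − 2 = 2
  item 6: 4 − 3 = 1
  item 7: 4 − 1 = 3
  item 9: 4 − 1 = 3
Completed scored items (9 of 10): 2, 0, 0, 0, 1, 3, 3, 3, 3; sum = 15.
Person mean = 15 / 9 ≈ 1.6667
Prorated total = (15 / 9) × 10 = 16.67 (to 2 dp)

16.67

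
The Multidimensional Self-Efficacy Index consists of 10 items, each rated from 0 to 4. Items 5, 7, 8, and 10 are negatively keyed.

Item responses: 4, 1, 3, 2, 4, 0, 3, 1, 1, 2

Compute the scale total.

17

Raw sum = 21. Negatively keyed items: 5, 7, 8, 10; their raw sum = 10.
Each reversal replaces raw with 4 − raw, changing the total by 4 − 2·raw per item.
Total = 21 + 4·4 − 2·10 = 21 + 16 − 20 = 17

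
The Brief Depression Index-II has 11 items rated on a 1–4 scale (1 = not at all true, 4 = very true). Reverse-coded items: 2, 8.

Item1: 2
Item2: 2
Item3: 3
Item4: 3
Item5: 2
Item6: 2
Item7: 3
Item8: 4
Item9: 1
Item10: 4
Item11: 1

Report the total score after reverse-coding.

Reversing items 2 & 8 with 5 − raw:
Total = 2 + (5−2) + 3 + 3 + 2 + 2 + 3 + (5−4) + 1 + 4 + 1
      = 2 + 3 + 3 + 3 + 2 + 2 + 3 + 1 + 1 + 4 + 1 = 25

25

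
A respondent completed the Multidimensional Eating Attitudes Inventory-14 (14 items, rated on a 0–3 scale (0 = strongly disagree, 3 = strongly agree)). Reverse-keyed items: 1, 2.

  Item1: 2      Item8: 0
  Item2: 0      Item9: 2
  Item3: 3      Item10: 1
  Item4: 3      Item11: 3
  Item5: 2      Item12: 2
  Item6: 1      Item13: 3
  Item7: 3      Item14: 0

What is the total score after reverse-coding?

27

Reverse-keyed items use 3 − raw:
  item 1: 3 − 2 = 1
  item 2: 3 − 0 = 3
After reverse-coding: 1, 3, 3, 3, 2, 1, 3, 0, 2, 1, 3, 2, 3, 0
Total = 1 + 3 + 3 + 3 + 2 + 1 + 3 + 0 + 2 + 1 + 3 + 2 + 3 + 0 = 27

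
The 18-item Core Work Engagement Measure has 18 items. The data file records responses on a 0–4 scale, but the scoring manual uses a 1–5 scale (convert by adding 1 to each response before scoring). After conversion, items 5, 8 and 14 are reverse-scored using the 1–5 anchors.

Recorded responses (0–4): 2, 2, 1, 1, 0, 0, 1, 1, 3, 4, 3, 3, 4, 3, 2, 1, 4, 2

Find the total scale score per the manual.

59

Convert to 1–5: 3, 3, 2, 2, 1, 1, 2, 2, 4, 5, 4, 4, 5, 4, 3, 2, 5, 3
Reverse-coded (reversed = (1+5) − raw = 6 − raw):
  item 5: 6 − 1 = 5
  item 8: 6 − 2 = 4
  item 14: 6 − 4 = 2
Scored: 3, 3, 2, 2, 5, 1, 2, 4, 4, 5, 4, 4, 5, 2, 3, 2, 5, 3
Total = 59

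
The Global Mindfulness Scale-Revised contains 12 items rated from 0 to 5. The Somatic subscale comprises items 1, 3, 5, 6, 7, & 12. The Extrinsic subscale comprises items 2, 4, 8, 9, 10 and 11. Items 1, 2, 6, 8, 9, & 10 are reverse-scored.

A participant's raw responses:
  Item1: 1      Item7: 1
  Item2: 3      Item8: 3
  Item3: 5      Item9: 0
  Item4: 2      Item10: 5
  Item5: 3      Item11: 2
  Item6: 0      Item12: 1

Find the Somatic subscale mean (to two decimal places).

3.17

Somatic items: 1, 3, 5, 6, 7, 12.
Of these, items 1 & 6 are reverse-scored; reversed = (0+5) − raw = 5 − raw.
  item 1: 5 − 1 = 4
  item 3: 5
  item 5: 3
  item 6: 5 − 0 = 5
  item 7: 1
  item 12: 1
Sum = 4 + 5 + 3 + 5 + 1 + 1 = 19
Mean = 19 / 6 = 3.17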